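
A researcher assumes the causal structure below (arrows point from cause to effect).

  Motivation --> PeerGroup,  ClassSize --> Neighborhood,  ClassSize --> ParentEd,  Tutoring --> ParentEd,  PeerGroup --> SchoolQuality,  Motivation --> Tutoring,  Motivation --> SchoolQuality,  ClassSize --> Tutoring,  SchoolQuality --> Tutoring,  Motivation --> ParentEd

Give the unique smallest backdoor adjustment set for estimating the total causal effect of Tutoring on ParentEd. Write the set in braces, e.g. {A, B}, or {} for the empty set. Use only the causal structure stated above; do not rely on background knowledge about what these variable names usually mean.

{ClassSize, Motivation}

Variables eligible for adjustment (non-descendants of Tutoring, excluding Tutoring and ParentEd): {ClassSize, Motivation, Neighborhood, PeerGroup, SchoolQuality}.
Backdoor paths from Tutoring to ParentEd:
  P1: Tutoring <- Motivation -> ParentEd
  P2: Tutoring <- ClassSize -> ParentEd
  P3: Tutoring <- SchoolQuality <- Motivation -> ParentEd
  P4: Tutoring <- SchoolQuality <- PeerGroup <- Motivation -> ParentEd
The empty set is not sufficient: P1 (Tutoring <- Motivation -> ParentEd) has no collider blocking it and no conditioned non-collider, so it is open.
Try {ClassSize, Motivation}:
  P1: blocked at fork node Motivation ∈ conditioning set.
  P2: blocked at fork node ClassSize ∈ conditioning set.
  P3: blocked at fork node Motivation ∈ conditioning set.
  P4: blocked at fork node Motivation ∈ conditioning set.
{ClassSize, Motivation} contains no descendant of Tutoring and blocks every backdoor path.
Every element of {ClassSize, Motivation} is needed (dropping ClassSize leaves P2 open; dropping Motivation leaves P1 open), so no proper subset is valid.
Among all size-2 subsets of the eligible variables, only {ClassSize, Motivation} blocks every backdoor path, so it is the unique smallest valid adjustment set.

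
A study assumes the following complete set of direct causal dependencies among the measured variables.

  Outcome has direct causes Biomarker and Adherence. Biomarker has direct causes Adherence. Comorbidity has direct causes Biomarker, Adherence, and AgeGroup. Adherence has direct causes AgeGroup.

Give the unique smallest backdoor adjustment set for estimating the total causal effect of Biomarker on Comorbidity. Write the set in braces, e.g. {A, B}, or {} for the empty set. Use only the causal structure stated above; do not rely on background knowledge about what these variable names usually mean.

{Adherence}

Variables eligible for adjustment (non-descendants of Biomarker, excluding Biomarker and Comorbidity): {Adherence, AgeGroup}.
Backdoor paths from Biomarker to Comorbidity:
  P1: Biomarker <- Adherence <- AgeGroup -> Comorbidity
  P2: Biomarker <- Adherence -> Comorbidity
The empty set is not sufficient: P1 (Biomarker <- Adherence <- AgeGroup -> Comorbidity) has no collider blocking it and no conditioned non-collider, so it is open.
Try {Adherence}:
  P1: blocked at chain node Adherence ∈ conditioning set.
  P2: blocked at fork node Adherence ∈ conditioning set.
{Adherence} contains no descendant of Biomarker and blocks every backdoor path.
No other singleton works — e.g. {AgeGroup} leaves P2 open — so {Adherence} is the unique smallest valid adjustment set.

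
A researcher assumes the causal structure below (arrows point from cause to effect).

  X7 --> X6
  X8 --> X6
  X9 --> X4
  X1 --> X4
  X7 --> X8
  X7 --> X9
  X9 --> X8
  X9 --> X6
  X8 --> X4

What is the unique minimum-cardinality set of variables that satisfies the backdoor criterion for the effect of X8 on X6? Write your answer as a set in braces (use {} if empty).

{X7, X9}

Variables eligible for adjustment (non-descendants of X8, excluding X8 and X6): {X1, X7, X9}.
Backdoor paths from X8 to X6:
  P1: X8 <- X7 -> X9 -> X6
  P2: X8 <- X7 -> X6
  P3: X8 <- X9 <- X7 -> X6
  P4: X8 <- X9 -> X6
The empty set is not sufficient: P1 (X8 <- X7 -> X9 -> X6) has no collider blocking it and no conditioned non-collider, so it is open.
Try {X7, X9}:
  P1: blocked at fork node X7 ∈ conditioning set.
  P2: blocked at fork node X7 ∈ conditioning set.
  P3: blocked at chain node X9 ∈ conditioning set.
  P4: blocked at fork node X9 ∈ conditioning set.
{X7, X9} contains no descendant of X8 and blocks every backdoor path.
Every element of {X7, X9} is needed (dropping X7 leaves P2 open; dropping X9 leaves P4 open), so no proper subset is valid.
Among all size-2 subsets of the eligible variables, only {X7, X9} blocks every backdoor path, so it is the unique smallest valid adjustment set.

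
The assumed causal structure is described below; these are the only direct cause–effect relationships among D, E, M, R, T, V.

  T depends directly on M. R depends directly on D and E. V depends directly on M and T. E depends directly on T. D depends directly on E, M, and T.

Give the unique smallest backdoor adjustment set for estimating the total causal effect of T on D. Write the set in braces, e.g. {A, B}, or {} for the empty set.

Variables eligible for adjustment (non-descendants of T, excluding T and D): {M}.
Backdoor paths from T to D:
  P1: T <- M -> D
The empty set is not sufficient: P1 (T <- M -> D) has no collider blocking it and no conditioned non-collider, so it is open.
Try {M}:
  P1: blocked at fork node M ∈ conditioning set.
{M} contains no descendant of T and blocks every backdoor path.
{M} is the unique smallest valid adjustment set.

{M}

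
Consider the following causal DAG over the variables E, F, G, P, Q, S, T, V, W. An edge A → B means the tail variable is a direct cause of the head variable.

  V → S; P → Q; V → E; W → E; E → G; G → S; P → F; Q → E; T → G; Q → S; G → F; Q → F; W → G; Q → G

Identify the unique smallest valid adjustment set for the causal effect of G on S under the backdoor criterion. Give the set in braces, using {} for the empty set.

{Q, V}

Variables eligible for adjustment (non-descendants of G, excluding G and S): {E, P, Q, T, V, W}.
Backdoor paths from G to S:
  P1: G <- W -> E <- V -> S
  P2: G <- W -> E <- Q -> S
  P3: G <- Q -> E <- V -> S
  P4: G <- Q -> S
  P5: G <- E <- V -> S
  P6: G <- E <- Q -> S
The empty set is not sufficient: P4 (G <- Q -> S) has no collider blocking it and no conditioned non-collider, so it is open.
Try {Q, V}:
  P1: blocked at collider E (neither it nor any descendant is in the conditioning set).
  P2: blocked at collider E (neither it nor any descendant is in the conditioning set).
  P3: blocked at fork node Q ∈ conditioning set.
  P4: blocked at fork node Q ∈ conditioning set.
  P5: blocked at fork node V ∈ conditioning set.
  P6: blocked at fork node Q ∈ conditioning set.
{Q, V} contains no descendant of G and blocks every backdoor path.
Every element of {Q, V} is needed (dropping Q leaves P4 open; dropping V leaves P5 open), so no proper subset is valid.
Among all size-2 subsets of the eligible variables, only {Q, V} blocks every backdoor path, so it is the unique smallest valid adjustment set.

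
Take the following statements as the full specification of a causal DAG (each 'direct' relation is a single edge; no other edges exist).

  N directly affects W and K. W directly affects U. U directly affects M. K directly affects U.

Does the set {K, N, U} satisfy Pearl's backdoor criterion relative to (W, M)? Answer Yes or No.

No

Backdoor paths from W to M (paths whose first edge points into W):
  P1: W <- N -> K -> U -> M
Condition 1 (no descendant of W in the set): FAILS — U is a descendant of W.
Condition 2 (every backdoor path blocked by {K, N, U}):
  P1: blocked at fork node N ∈ conditioning set.
{K, N, U} does not satisfy the backdoor criterion.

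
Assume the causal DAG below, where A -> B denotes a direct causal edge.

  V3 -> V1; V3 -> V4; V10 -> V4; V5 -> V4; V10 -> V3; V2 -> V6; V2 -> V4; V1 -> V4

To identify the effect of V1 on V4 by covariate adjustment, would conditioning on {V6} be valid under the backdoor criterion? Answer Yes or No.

Backdoor paths from V1 to V4 (paths whose first edge points into V1):
  P1: V1 <- V3 <- V10 -> V4
  P2: V1 <- V3 -> V4
Condition 1 (no descendant of V1 in the set): holds — descendants of V1 are {V4}; none are in {V6}.
Condition 2 (every backdoor path blocked by {V6}):
  P1: open — no interior node is in the conditioning set.
  P2: open — no interior node is in the conditioning set.
{V6} does not satisfy the backdoor criterion.

No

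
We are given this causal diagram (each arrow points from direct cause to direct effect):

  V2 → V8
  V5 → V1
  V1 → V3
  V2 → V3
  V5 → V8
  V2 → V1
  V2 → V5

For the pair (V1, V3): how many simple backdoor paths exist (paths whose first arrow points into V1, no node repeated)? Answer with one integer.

3

A backdoor path from V1 to V3 is any simple undirected path whose first edge points into V1 (i.e. leaves V1 via a parent).
Parents of V1: {V2, V5}.
Enumerating:
  P1: V1 <- V2 -> V3
  P2: V1 <- V5 <- V2 -> V3
  P3: V1 <- V5 -> V8 <- V2 -> V3
That exhausts the simple backdoor paths. Count: 3.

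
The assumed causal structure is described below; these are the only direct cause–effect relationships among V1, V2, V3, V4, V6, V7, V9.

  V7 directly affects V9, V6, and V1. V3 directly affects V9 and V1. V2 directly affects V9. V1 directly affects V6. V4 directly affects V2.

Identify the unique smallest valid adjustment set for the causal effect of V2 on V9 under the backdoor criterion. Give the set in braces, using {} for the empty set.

{}

Variables eligible for adjustment (non-descendants of V2, excluding V2 and V9): {V1, V3, V4, V6, V7}.
Backdoor paths from V2 to V9:
  (none)
With no backdoor paths the empty set already satisfies the criterion, and it is trivially minimal.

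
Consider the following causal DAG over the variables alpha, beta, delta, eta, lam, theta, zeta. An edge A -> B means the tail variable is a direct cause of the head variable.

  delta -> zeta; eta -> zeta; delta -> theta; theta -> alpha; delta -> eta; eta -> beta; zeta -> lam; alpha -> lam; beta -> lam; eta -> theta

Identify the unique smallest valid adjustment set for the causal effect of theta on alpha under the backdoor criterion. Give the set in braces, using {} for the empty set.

{}

Variables eligible for adjustment (non-descendants of theta, excluding theta and alpha): {beta, delta, eta, zeta}.
Backdoor paths from theta to alpha:
  P1: theta <- delta -> eta -> zeta -> lam <- alpha
  P2: theta <- delta -> eta -> beta -> lam <- alpha
  P3: theta <- delta -> zeta <- eta -> beta -> lam <- alpha
  P4: theta <- delta -> zeta -> lam <- alpha
  P5: theta <- eta <- delta -> zeta -> lam <- alpha
  P6: theta <- eta -> zeta -> lam <- alpha
  P7: theta <- eta -> beta -> lam <- alpha
Each backdoor path contains an unconditioned collider, so every path is already blocked with the empty conditioning set:
  P1: blocked at collider lam (neither it nor any descendant is in the conditioning set).
  P2: blocked at collider lam (neither it nor any descendant is in the conditioning set).
  P3: blocked at collider zeta (neither it nor any descendant is in the conditioning set).
  P4: blocked at collider lam (neither it nor any descendant is in the conditioning set).
  P5: blocked at collider lam (neither it nor any descendant is in the conditioning set).
  P6: blocked at collider lam (neither it nor any descendant is in the conditioning set).
  P7: blocked at collider lam (neither it nor any descendant is in the conditioning set).
The empty set is therefore the unique smallest valid set.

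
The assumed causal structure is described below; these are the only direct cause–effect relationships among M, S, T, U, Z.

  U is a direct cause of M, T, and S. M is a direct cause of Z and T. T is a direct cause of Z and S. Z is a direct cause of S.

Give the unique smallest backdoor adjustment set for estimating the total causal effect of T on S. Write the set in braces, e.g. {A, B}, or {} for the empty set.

{M, U}

Variables eligible for adjustment (non-descendants of T, excluding T and S): {M, U}.
Backdoor paths from T to S:
  P1: T <- U -> M -> Z -> S
  P2: T <- U -> S
  P3: T <- M <- U -> S
  P4: T <- M -> Z -> S
The empty set is not sufficient: P1 (T <- U -> M -> Z -> S) has no collider blocking it and no conditioned non-collider, so it is open.
Try {M, U}:
  P1: blocked at fork node U ∈ conditioning set.
  P2: blocked at fork node U ∈ conditioning set.
  P3: blocked at chain node M ∈ conditioning set.
  P4: blocked at fork node M ∈ conditioning set.
{M, U} contains no descendant of T and blocks every backdoor path.
Every element of {M, U} is needed (dropping M leaves P4 open; dropping U leaves P2 open), so no proper subset is valid.
Among all size-2 subsets of the eligible variables, only {M, U} blocks every backdoor path, so it is the unique smallest valid adjustment set.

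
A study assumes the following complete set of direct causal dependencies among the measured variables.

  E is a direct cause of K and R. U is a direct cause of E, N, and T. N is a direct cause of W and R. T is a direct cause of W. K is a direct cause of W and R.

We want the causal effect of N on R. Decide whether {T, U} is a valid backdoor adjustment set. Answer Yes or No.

Backdoor paths from N to R (paths whose first edge points into N):
  P1: N <- U -> T -> W <- K <- E -> R
  P2: N <- U -> T -> W <- K -> R
  P3: N <- U -> E -> K -> R
  P4: N <- U -> E -> R
Condition 1 (no descendant of N in the set): holds — descendants of N are {R, W}; none are in {T, U}.
Condition 2 (every backdoor path blocked by {T, U}):
  P1: blocked at fork node U ∈ conditioning set.
  P2: blocked at fork node U ∈ conditioning set.
  P3: blocked at fork node U ∈ conditioning set.
  P4: blocked at fork node U ∈ conditioning set.
{T, U} satisfies the backdoor criterion.

Yes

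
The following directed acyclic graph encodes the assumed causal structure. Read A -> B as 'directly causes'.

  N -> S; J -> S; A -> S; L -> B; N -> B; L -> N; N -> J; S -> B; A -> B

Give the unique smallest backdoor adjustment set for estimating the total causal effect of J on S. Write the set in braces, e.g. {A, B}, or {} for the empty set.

{N}

Variables eligible for adjustment (non-descendants of J, excluding J and S): {A, L, N}.
Backdoor paths from J to S:
  P1: J <- N <- L -> B <- A -> S
  P2: J <- N <- L -> B <- S
  P3: J <- N -> S
  P4: J <- N -> B <- A -> S
  P5: J <- N -> B <- S
The empty set is not sufficient: P3 (J <- N -> S) has no collider blocking it and no conditioned non-collider, so it is open.
Try {N}:
  P1: blocked at chain node N ∈ conditioning set.
  P2: blocked at chain node N ∈ conditioning set.
  P3: blocked at fork node N ∈ conditioning set.
  P4: blocked at fork node N ∈ conditioning set.
  P5: blocked at fork node N ∈ conditioning set.
{N} contains no descendant of J and blocks every backdoor path.
No other singleton works — e.g. {L} leaves P3 open — so {N} is the unique smallest valid adjustment set.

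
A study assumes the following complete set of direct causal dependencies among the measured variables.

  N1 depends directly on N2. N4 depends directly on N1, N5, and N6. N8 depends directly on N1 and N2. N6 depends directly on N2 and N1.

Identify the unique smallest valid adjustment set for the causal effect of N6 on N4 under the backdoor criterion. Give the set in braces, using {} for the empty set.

Variables eligible for adjustment (non-descendants of N6, excluding N6 and N4): {N1, N2, N5, N8}.
Backdoor paths from N6 to N4:
  P1: N6 <- N2 -> N1 -> N4
  P2: N6 <- N2 -> N8 <- N1 -> N4
  P3: N6 <- N1 -> N4
The empty set is not sufficient: P1 (N6 <- N2 -> N1 -> N4) has no collider blocking it and no conditioned non-collider, so it is open.
Try {N1}:
  P1: blocked at chain node N1 ∈ conditioning set.
  P2: blocked at collider N8 (neither it nor any descendant is in the conditioning set).
  P3: blocked at fork node N1 ∈ conditioning set.
{N1} contains no descendant of N6 and blocks every backdoor path.
No other singleton works — e.g. {N2} leaves P3 open — so {N1} is the unique smallest valid adjustment set.

{N1}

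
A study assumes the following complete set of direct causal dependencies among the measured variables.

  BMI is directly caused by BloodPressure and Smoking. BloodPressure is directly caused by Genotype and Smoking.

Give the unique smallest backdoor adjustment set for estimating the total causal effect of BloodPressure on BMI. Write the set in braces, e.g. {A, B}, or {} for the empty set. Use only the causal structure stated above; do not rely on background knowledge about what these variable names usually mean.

{Smoking}

Variables eligible for adjustment (non-descendants of BloodPressure, excluding BloodPressure and BMI): {Genotype, Smoking}.
Backdoor paths from BloodPressure to BMI:
  P1: BloodPressure <- Smoking -> BMI
The empty set is not sufficient: P1 (BloodPressure <- Smoking -> BMI) has no collider blocking it and no conditioned non-collider, so it is open.
Try {Smoking}:
  P1: blocked at fork node Smoking ∈ conditioning set.
{Smoking} contains no descendant of BloodPressure and blocks every backdoor path.
No other singleton works — e.g. {Genotype} leaves P1 open — so {Smoking} is the unique smallest valid adjustment set.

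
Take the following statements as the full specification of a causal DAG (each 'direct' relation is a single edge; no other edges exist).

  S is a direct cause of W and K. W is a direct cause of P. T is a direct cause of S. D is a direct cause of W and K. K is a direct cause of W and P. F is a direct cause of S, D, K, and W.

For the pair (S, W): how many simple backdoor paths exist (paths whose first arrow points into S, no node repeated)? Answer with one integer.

7

A backdoor path from S to W is any simple undirected path whose first edge points into S (i.e. leaves S via a parent).
Parents of S: {F, T}.
Enumerating:
  P1: S <- F -> D -> K -> W
  P2: S <- F -> D -> K -> P <- W
  P3: S <- F -> D -> W
  P4: S <- F -> K <- D -> W
  P5: S <- F -> K -> W
  P6: S <- F -> K -> P <- W
  P7: S <- F -> W
That exhausts the simple backdoor paths. Count: 7.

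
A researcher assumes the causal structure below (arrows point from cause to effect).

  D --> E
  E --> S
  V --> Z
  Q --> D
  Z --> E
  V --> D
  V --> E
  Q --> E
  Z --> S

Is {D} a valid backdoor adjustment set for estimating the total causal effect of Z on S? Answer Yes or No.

No

Backdoor paths from Z to S (paths whose first edge points into Z):
  P1: Z <- V -> D <- Q -> E -> S
  P2: Z <- V -> D -> E -> S
  P3: Z <- V -> E -> S
Condition 1 (no descendant of Z in the set): holds — descendants of Z are {E, S}; none are in {D}.
Condition 2 (every backdoor path blocked by {D}):
  P1: open — collider(s) D are conditioned on (or have a conditioned descendant) and no non-collider on the path is in the set.
  P2: blocked at chain node D ∈ conditioning set.
  P3: open — no interior node is in the conditioning set.
{D} does not satisfy the backdoor criterion.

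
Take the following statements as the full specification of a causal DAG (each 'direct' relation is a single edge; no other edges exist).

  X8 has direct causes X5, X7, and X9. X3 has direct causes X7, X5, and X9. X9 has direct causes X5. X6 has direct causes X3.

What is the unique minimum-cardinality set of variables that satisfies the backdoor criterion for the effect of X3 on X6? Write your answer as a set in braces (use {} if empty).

{}

Variables eligible for adjustment (non-descendants of X3, excluding X3 and X6): {X5, X7, X8, X9}.
Backdoor paths from X3 to X6:
  (none)
With no backdoor paths the empty set already satisfies the criterion, and it is trivially minimal.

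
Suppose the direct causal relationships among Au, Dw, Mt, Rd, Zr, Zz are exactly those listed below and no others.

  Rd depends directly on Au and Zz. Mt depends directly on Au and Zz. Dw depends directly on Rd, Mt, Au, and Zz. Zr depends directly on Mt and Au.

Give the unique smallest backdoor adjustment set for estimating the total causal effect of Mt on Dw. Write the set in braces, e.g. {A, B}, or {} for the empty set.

Variables eligible for adjustment (non-descendants of Mt, excluding Mt and Dw): {Au, Rd, Zz}.
Backdoor paths from Mt to Dw:
  P1: Mt <- Zz -> Rd <- Au -> Dw
  P2: Mt <- Zz -> Rd -> Dw
  P3: Mt <- Zz -> Dw
  P4: Mt <- Au -> Rd <- Zz -> Dw
  P5: Mt <- Au -> Rd -> Dw
  P6: Mt <- Au -> Dw
The empty set is not sufficient: P2 (Mt <- Zz -> Rd -> Dw) has no collider blocking it and no conditioned non-collider, so it is open.
Try {Au, Zz}:
  P1: blocked at fork node Zz ∈ conditioning set.
  P2: blocked at fork node Zz ∈ conditioning set.
  P3: blocked at fork node Zz ∈ conditioning set.
  P4: blocked at fork node Au ∈ conditioning set.
  P5: blocked at fork node Au ∈ conditioning set.
  P6: blocked at fork node Au ∈ conditioning set.
{Au, Zz} contains no descendant of Mt and blocks every backdoor path.
Every element of {Au, Zz} is needed (dropping Au leaves P5 open; dropping Zz leaves P2 open), so no proper subset is valid.
Among all size-2 subsets of the eligible variables, only {Au, Zz} blocks every backdoor path, so it is the unique smallest valid adjustment set.

{Au, Zz}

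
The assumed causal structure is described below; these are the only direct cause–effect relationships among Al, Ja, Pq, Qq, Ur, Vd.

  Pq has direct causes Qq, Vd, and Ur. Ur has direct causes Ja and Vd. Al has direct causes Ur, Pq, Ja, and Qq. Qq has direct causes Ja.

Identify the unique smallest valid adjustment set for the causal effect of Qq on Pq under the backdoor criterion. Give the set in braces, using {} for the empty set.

{Ja}

Variables eligible for adjustment (non-descendants of Qq, excluding Qq and Pq): {Ja, Ur, Vd}.
Backdoor paths from Qq to Pq:
  P1: Qq <- Ja -> Ur <- Vd -> Pq
  P2: Qq <- Ja -> Ur -> Pq
  P3: Qq <- Ja -> Ur -> Al <- Pq
  P4: Qq <- Ja -> Al <- Ur <- Vd -> Pq
  P5: Qq <- Ja -> Al <- Ur -> Pq
  P6: Qq <- Ja -> Al <- Pq
The empty set is not sufficient: P2 (Qq <- Ja -> Ur -> Pq) has no collider blocking it and no conditioned non-collider, so it is open.
Try {Ja}:
  P1: blocked at fork node Ja ∈ conditioning set.
  P2: blocked at fork node Ja ∈ conditioning set.
  P3: blocked at fork node Ja ∈ conditioning set.
  P4: blocked at fork node Ja ∈ conditioning set.
  P5: blocked at fork node Ja ∈ conditioning set.
  P6: blocked at fork node Ja ∈ conditioning set.
{Ja} contains no descendant of Qq and blocks every backdoor path.
No other singleton works — e.g. {Vd} leaves P2 open — so {Ja} is the unique smallest valid adjustment set.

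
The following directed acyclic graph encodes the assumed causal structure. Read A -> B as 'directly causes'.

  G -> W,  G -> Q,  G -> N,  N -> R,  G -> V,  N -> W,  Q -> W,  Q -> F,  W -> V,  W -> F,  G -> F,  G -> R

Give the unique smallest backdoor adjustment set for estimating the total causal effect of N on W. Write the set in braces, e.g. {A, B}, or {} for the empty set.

{G}

Variables eligible for adjustment (non-descendants of N, excluding N and W): {G, Q}.
Backdoor paths from N to W:
  P1: N <- G -> Q -> W
  P2: N <- G -> Q -> F <- W
  P3: N <- G -> W
  P4: N <- G -> V <- W
  P5: N <- G -> F <- Q -> W
  P6: N <- G -> F <- W
The empty set is not sufficient: P1 (N <- G -> Q -> W) has no collider blocking it and no conditioned non-collider, so it is open.
Try {G}:
  P1: blocked at fork node G ∈ conditioning set.
  P2: blocked at fork node G ∈ conditioning set.
  P3: blocked at fork node G ∈ conditioning set.
  P4: blocked at fork node G ∈ conditioning set.
  P5: blocked at fork node G ∈ conditioning set.
  P6: blocked at fork node G ∈ conditioning set.
{G} contains no descendant of N and blocks every backdoor path.
No other singleton works — e.g. {Q} leaves P3 open — so {G} is the unique smallest valid adjustment set.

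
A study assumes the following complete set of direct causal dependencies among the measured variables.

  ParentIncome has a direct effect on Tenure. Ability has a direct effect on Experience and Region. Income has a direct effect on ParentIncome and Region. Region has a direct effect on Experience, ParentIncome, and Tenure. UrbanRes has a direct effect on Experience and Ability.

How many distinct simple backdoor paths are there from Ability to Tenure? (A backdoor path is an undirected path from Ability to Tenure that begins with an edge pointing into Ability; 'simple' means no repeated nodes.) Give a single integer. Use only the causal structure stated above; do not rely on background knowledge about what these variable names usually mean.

3

A backdoor path from Ability to Tenure is any simple undirected path whose first edge points into Ability (i.e. leaves Ability via a parent).
Parents of Ability: {UrbanRes}.
Enumerating:
  P1: Ability <- UrbanRes -> Experience <- Region <- Income -> ParentIncome -> Tenure
  P2: Ability <- UrbanRes -> Experience <- Region -> ParentIncome -> Tenure
  P3: Ability <- UrbanRes -> Experience <- Region -> Tenure
That exhausts the simple backdoor paths. Count: 3.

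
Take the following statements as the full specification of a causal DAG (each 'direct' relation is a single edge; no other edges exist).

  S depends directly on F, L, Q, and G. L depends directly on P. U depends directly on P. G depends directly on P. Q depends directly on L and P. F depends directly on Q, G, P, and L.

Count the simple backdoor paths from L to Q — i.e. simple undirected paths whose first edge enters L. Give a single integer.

A backdoor path from L to Q is any simple undirected path whose first edge points into L (i.e. leaves L via a parent).
Parents of L: {P}.
Enumerating:
  P1: L <- P -> Q
  P2: L <- P -> G -> F <- Q
  P3: L <- P -> G -> F -> S <- Q
  P4: L <- P -> G -> S <- Q
  P5: L <- P -> G -> S <- F <- Q
  P6: L <- P -> F <- Q
  P7: L <- P -> F <- G -> S <- Q
  P8: L <- P -> F -> S <- Q
That exhausts the simple backdoor paths. Count: 8.

8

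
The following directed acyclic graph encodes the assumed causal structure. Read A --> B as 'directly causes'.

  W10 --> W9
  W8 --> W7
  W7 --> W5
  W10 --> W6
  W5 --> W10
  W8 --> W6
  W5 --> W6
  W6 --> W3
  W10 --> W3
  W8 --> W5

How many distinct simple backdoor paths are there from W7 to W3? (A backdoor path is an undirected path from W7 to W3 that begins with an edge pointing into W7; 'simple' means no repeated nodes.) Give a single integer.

A backdoor path from W7 to W3 is any simple undirected path whose first edge points into W7 (i.e. leaves W7 via a parent).
Parents of W7: {W8}.
Enumerating:
  P1: W7 <- W8 -> W5 -> W10 -> W6 -> W3
  P2: W7 <- W8 -> W5 -> W10 -> W3
  P3: W7 <- W8 -> W5 -> W6 <- W10 -> W3
  P4: W7 <- W8 -> W5 -> W6 -> W3
  P5: W7 <- W8 -> W6 <- W5 -> W10 -> W3
  P6: W7 <- W8 -> W6 <- W10 -> W3
  P7: W7 <- W8 -> W6 -> W3
That exhausts the simple backdoor paths. Count: 7.

7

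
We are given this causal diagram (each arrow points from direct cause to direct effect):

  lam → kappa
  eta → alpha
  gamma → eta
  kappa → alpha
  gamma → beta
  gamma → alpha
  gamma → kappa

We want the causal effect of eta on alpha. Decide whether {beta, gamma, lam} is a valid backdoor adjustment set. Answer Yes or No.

Yes

Backdoor paths from eta to alpha (paths whose first edge points into eta):
  P1: eta <- gamma -> kappa -> alpha
  P2: eta <- gamma -> alpha
Condition 1 (no descendant of eta in the set): holds — descendants of eta are {alpha}; none are in {beta, gamma, lam}.
Condition 2 (every backdoor path blocked by {beta, gamma, lam}):
  P1: blocked at fork node gamma ∈ conditioning set.
  P2: blocked at fork node gamma ∈ conditioning set.
{beta, gamma, lam} satisfies the backdoor criterion.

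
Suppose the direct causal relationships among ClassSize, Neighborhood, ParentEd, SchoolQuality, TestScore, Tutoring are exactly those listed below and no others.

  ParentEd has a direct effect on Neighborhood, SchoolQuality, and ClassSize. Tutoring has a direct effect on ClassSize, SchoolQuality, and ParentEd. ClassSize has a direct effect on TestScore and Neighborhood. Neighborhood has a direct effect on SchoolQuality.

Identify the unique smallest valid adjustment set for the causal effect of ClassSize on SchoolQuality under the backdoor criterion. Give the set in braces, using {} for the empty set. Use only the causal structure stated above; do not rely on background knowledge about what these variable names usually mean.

Variables eligible for adjustment (non-descendants of ClassSize, excluding ClassSize and SchoolQuality): {ParentEd, Tutoring}.
Backdoor paths from ClassSize to SchoolQuality:
  P1: ClassSize <- Tutoring -> ParentEd -> Neighborhood -> SchoolQuality
  P2: ClassSize <- Tutoring -> ParentEd -> SchoolQuality
  P3: ClassSize <- Tutoring -> SchoolQuality
  P4: ClassSize <- ParentEd <- Tutoring -> SchoolQuality
  P5: ClassSize <- ParentEd -> Neighborhood -> SchoolQuality
  P6: ClassSize <- ParentEd -> SchoolQuality
The empty set is not sufficient: P1 (ClassSize <- Tutoring -> ParentEd -> Neighborhood -> SchoolQuality) has no collider blocking it and no conditioned non-collider, so it is open.
Try {ParentEd, Tutoring}:
  P1: blocked at fork node Tutoring ∈ conditioning set.
  P2: blocked at fork node Tutoring ∈ conditioning set.
  P3: blocked at fork node Tutoring ∈ conditioning set.
  P4: blocked at chain node ParentEd ∈ conditioning set.
  P5: blocked at fork node ParentEd ∈ conditioning set.
  P6: blocked at fork node ParentEd ∈ conditioning set.
{ParentEd, Tutoring} contains no descendant of ClassSize and blocks every backdoor path.
Every element of {ParentEd, Tutoring} is needed (dropping ParentEd leaves P5 open; dropping Tutoring leaves P3 open), so no proper subset is valid.
Among all size-2 subsets of the eligible variables, only {ParentEd, Tutoring} blocks every backdoor path, so it is the unique smallest valid adjustment set.

{ParentEd, Tutoring}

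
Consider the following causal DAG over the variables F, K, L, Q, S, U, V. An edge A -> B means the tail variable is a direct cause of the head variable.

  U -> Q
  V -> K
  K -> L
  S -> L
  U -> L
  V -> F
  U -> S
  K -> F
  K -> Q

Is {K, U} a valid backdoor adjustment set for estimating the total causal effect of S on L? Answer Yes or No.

Backdoor paths from S to L (paths whose first edge points into S):
  P1: S <- U -> L
  P2: S <- U -> Q <- K -> L
Condition 1 (no descendant of S in the set): holds — descendants of S are {L}; none are in {K, U}.
Condition 2 (every backdoor path blocked by {K, U}):
  P1: blocked at fork node U ∈ conditioning set.
  P2: blocked at fork node U ∈ conditioning set.
{K, U} satisfies the backdoor criterion.

Yes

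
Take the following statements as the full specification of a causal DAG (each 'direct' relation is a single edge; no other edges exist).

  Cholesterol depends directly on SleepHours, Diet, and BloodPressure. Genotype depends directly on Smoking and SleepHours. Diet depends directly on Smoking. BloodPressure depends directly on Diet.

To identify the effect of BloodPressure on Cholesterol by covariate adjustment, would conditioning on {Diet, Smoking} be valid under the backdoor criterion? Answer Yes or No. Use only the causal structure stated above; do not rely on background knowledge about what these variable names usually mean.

Yes

Backdoor paths from BloodPressure to Cholesterol (paths whose first edge points into BloodPressure):
  P1: BloodPressure <- Diet <- Smoking -> Genotype <- SleepHours -> Cholesterol
  P2: BloodPressure <- Diet -> Cholesterol
Condition 1 (no descendant of BloodPressure in the set): holds — descendants of BloodPressure are {Cholesterol}; none are in {Diet, Smoking}.
Condition 2 (every backdoor path blocked by {Diet, Smoking}):
  P1: blocked at chain node Diet ∈ conditioning set.
  P2: blocked at fork node Diet ∈ conditioning set.
{Diet, Smoking} satisfies the backdoor criterion.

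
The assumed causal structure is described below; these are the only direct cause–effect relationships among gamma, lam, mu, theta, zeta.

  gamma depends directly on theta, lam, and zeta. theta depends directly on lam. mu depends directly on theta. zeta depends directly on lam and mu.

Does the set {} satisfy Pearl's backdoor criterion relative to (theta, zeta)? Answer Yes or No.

No

Backdoor paths from theta to zeta (paths whose first edge points into theta):
  P1: theta <- lam -> zeta
  P2: theta <- lam -> gamma <- zeta
Condition 1 (no descendant of theta in the set): holds — descendants of theta are {gamma, mu, zeta}; none are in {}.
Condition 2 (every backdoor path blocked by {}):
  P1: open — no interior node is in the conditioning set.
  P2: blocked at collider gamma (neither it nor any descendant is in the conditioning set).
{} does not satisfy the backdoor criterion.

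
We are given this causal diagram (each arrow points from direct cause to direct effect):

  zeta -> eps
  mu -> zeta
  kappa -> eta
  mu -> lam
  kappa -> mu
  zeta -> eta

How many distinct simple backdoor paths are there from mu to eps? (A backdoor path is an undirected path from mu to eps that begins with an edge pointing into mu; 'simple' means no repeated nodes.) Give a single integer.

1

A backdoor path from mu to eps is any simple undirected path whose first edge points into mu (i.e. leaves mu via a parent).
Parents of mu: {kappa}.
Enumerating:
  P1: mu <- kappa -> eta <- zeta -> eps
That exhausts the simple backdoor paths. Count: 1.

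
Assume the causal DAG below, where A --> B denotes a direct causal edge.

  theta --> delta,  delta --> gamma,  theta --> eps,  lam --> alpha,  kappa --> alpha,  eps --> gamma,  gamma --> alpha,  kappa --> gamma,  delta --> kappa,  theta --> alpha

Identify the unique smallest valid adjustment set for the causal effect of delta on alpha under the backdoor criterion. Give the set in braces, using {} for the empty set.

{theta}

Variables eligible for adjustment (non-descendants of delta, excluding delta and alpha): {eps, lam, theta}.
Backdoor paths from delta to alpha:
  P1: delta <- theta -> eps -> gamma <- kappa -> alpha
  P2: delta <- theta -> eps -> gamma -> alpha
  P3: delta <- theta -> alpha
The empty set is not sufficient: P2 (delta <- theta -> eps -> gamma -> alpha) has no collider blocking it and no conditioned non-collider, so it is open.
Try {theta}:
  P1: blocked at fork node theta ∈ conditioning set.
  P2: blocked at fork node theta ∈ conditioning set.
  P3: blocked at fork node theta ∈ conditioning set.
{theta} contains no descendant of delta and blocks every backdoor path.
No other singleton works — e.g. {lam} leaves P2 open — so {theta} is the unique smallest valid adjustment set.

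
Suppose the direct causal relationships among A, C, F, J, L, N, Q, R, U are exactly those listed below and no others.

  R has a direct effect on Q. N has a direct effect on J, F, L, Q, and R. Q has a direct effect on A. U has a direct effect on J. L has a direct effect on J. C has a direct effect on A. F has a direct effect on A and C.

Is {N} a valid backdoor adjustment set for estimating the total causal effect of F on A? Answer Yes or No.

Backdoor paths from F to A (paths whose first edge points into F):
  P1: F <- N -> R -> Q -> A
  P2: F <- N -> Q -> A
Condition 1 (no descendant of F in the set): holds — descendants of F are {A, C}; none are in {N}.
Condition 2 (every backdoor path blocked by {N}):
  P1: blocked at fork node N ∈ conditioning set.
  P2: blocked at fork node N ∈ conditioning set.
{N} satisfies the backdoor criterion.

Yes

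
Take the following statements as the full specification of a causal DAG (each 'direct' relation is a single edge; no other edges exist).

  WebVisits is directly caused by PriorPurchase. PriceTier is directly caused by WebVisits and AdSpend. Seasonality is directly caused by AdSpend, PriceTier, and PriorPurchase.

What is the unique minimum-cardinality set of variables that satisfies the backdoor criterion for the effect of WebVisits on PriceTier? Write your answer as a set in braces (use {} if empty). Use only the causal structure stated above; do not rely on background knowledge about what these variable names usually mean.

Variables eligible for adjustment (non-descendants of WebVisits, excluding WebVisits and PriceTier): {AdSpend, PriorPurchase}.
Backdoor paths from WebVisits to PriceTier:
  P1: WebVisits <- PriorPurchase -> Seasonality <- AdSpend -> PriceTier
  P2: WebVisits <- PriorPurchase -> Seasonality <- PriceTier
Each backdoor path contains an unconditioned collider, so every path is already blocked with the empty conditioning set:
  P1: blocked at collider Seasonality (neither it nor any descendant is in the conditioning set).
  P2: blocked at collider Seasonality (neither it nor any descendant is in the conditioning set).
The empty set is therefore the unique smallest valid set.

{}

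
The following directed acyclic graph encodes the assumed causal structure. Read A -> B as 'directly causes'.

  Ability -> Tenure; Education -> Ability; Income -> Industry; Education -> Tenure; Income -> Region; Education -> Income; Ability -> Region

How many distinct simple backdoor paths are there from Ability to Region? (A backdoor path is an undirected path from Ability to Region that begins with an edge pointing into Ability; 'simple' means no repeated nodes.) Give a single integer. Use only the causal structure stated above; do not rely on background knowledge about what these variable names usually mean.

1

A backdoor path from Ability to Region is any simple undirected path whose first edge points into Ability (i.e. leaves Ability via a parent).
Parents of Ability: {Education}.
Enumerating:
  P1: Ability <- Education -> Income -> Region
That exhausts the simple backdoor paths. Count: 1.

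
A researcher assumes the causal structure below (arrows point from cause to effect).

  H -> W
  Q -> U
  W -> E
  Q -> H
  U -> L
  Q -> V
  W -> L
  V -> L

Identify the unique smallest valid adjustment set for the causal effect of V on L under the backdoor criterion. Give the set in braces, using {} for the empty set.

{Q}

Variables eligible for adjustment (non-descendants of V, excluding V and L): {E, H, Q, U, W}.
Backdoor paths from V to L:
  P1: V <- Q -> H -> W -> L
  P2: V <- Q -> U -> L
The empty set is not sufficient: P1 (V <- Q -> H -> W -> L) has no collider blocking it and no conditioned non-collider, so it is open.
Try {Q}:
  P1: blocked at fork node Q ∈ conditioning set.
  P2: blocked at fork node Q ∈ conditioning set.
{Q} contains no descendant of V and blocks every backdoor path.
No other singleton works — e.g. {H} leaves P2 open — so {Q} is the unique smallest valid adjustment set.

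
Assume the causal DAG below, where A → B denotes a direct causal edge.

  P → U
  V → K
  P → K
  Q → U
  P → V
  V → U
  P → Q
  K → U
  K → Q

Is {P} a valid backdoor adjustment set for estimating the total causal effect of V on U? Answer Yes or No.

Backdoor paths from V to U (paths whose first edge points into V):
  P1: V <- P -> K -> Q -> U
  P2: V <- P -> K -> U
  P3: V <- P -> Q <- K -> U
  P4: V <- P -> Q -> U
  P5: V <- P -> U
Condition 1 (no descendant of V in the set): holds — descendants of V are {K, Q, U}; none are in {P}.
Condition 2 (every backdoor path blocked by {P}):
  P1: blocked at fork node P ∈ conditioning set.
  P2: blocked at fork node P ∈ conditioning set.
  P3: blocked at fork node P ∈ conditioning set.
  P4: blocked at fork node P ∈ conditioning set.
  P5: blocked at fork node P ∈ conditioning set.
{P} satisfies the backdoor criterion.

Yes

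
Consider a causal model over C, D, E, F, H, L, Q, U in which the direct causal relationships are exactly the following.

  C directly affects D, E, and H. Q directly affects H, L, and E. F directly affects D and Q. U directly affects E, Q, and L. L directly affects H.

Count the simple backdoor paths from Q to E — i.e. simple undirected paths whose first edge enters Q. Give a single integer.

4

A backdoor path from Q to E is any simple undirected path whose first edge points into Q (i.e. leaves Q via a parent).
Parents of Q: {F, U}.
Enumerating:
  P1: Q <- F -> D <- C -> E
  P2: Q <- F -> D <- C -> H <- L <- U -> E
  P3: Q <- U -> L -> H <- C -> E
  P4: Q <- U -> E
That exhausts the simple backdoor paths. Count: 4.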